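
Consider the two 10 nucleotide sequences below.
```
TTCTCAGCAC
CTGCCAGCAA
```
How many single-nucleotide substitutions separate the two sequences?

Comparing position by position, 4 sites differ: 1 (T/C), 3 (C/G), 4 (T/C), 10 (C/A).

4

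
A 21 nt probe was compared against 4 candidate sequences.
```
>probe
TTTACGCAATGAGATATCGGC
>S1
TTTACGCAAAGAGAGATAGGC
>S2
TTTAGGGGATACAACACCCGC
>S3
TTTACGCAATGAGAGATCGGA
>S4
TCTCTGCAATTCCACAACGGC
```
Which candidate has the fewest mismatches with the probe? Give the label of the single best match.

S3

S1 differs at 3 positions; S2 differs at 9 positions; S3 differs at 2 positions; S4 differs at 8 positions. The closest is S3.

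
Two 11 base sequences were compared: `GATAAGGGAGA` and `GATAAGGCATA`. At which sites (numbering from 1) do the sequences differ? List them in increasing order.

Differences at site 8 (G→C), site 10 (G→T).

8, 10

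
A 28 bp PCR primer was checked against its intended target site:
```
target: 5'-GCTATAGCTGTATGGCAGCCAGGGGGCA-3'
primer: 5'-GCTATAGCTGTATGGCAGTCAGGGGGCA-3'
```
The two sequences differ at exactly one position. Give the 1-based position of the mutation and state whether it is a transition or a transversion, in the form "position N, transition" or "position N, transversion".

The sequences differ only at position 19: C→T (pyrimidine→pyrimidine), a transition.

position 19, transition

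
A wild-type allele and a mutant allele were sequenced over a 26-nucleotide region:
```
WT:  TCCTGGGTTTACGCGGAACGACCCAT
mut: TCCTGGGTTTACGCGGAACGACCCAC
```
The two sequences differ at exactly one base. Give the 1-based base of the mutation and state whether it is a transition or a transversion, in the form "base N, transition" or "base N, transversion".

base 26, transition

Base 26 changes T→C. T is a pyrimidine and C is a pyrimidine, so this is a transition.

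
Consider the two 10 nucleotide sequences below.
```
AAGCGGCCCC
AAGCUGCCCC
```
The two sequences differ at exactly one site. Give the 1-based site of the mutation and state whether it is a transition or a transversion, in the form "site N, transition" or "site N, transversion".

site 5, transversion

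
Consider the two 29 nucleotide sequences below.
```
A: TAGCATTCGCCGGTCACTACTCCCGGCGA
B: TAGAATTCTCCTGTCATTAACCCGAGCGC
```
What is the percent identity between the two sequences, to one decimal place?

69.0%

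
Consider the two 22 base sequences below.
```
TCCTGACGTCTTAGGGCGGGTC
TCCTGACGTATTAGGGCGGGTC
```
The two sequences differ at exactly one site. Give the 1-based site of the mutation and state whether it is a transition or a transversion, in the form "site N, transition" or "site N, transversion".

The sequences differ only at site 10: C→A (pyrimidine→purine), a transversion.

site 10, transversion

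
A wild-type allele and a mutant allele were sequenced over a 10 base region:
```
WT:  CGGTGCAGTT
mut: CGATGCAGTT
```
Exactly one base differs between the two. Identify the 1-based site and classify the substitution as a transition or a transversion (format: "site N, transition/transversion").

Site 3 changes G→A. G is a purine and A is a purine, so this is a transition.

site 3, transition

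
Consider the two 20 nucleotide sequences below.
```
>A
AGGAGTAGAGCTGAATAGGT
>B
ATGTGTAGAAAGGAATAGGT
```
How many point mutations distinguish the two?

Comparing position by position, 5 bases differ: 2 (G/T), 4 (A/T), 10 (G/A), 11 (C/A), 12 (T/G).

5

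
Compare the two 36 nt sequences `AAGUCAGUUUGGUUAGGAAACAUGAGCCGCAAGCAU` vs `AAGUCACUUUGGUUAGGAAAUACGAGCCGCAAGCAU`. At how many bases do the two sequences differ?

The sequences differ at bases 7, 21, 23 (1-based) — 3 in total.

3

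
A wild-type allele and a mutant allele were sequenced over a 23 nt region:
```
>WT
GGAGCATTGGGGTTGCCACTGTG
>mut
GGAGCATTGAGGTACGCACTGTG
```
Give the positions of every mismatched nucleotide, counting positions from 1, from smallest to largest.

10, 14, 15, 16

Differences at position 10 (G→A), position 14 (T→A), position 15 (G→C), position 16 (C→G).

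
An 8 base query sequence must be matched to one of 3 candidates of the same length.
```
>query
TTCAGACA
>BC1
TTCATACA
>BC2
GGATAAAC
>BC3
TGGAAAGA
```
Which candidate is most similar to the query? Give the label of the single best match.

Hamming distances to query — BC1: 1; BC2: 7; BC3: 4.
Smallest is BC1 with 1 mismatch.

BC1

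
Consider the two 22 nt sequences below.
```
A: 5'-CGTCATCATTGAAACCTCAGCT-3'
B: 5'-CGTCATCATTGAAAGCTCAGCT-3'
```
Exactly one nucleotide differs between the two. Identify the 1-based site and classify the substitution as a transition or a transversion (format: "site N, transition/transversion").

site 15, transversion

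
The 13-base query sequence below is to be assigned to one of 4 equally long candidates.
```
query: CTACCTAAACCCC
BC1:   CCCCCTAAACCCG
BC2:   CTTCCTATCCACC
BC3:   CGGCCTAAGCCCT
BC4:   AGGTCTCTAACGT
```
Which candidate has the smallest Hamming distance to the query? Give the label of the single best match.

Hamming distances to query — BC1: 3; BC2: 4; BC3: 4; BC4: 9.
Smallest is BC1 with 3 mismatches.

BC1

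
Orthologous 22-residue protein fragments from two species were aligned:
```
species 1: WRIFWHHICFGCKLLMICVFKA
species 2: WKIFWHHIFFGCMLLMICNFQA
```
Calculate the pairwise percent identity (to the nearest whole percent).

77%

5 positions differ (2, 9, 13, 19, 21), so 17 of 22 match: 17/22 = 77.27%.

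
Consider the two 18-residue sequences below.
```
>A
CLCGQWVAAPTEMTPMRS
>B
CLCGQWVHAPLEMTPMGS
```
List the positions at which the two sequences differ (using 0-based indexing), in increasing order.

7, 10, 16

Scanning 0-based: 7: A/H; 10: T/L; 16: R/G.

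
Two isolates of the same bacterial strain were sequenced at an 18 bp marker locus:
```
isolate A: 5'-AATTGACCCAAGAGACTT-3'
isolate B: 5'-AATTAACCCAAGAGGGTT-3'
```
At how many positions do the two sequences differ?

Mismatches (1-based): position 5: G→A; position 15: A→G; position 16: C→G.

3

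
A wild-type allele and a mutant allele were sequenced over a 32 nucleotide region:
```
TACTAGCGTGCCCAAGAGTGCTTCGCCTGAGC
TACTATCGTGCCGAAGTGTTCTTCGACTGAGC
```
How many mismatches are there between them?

5

The sequences differ at bases 6, 13, 17, 20, 26 (1-based) — 5 in total.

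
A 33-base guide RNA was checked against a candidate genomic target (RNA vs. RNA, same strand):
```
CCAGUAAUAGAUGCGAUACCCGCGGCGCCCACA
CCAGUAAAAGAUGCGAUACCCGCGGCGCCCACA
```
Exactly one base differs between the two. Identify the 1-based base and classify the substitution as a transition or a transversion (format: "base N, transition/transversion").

Base 8 changes U→A. U is a pyrimidine and A is a purine, so this is a transversion.

base 8, transversion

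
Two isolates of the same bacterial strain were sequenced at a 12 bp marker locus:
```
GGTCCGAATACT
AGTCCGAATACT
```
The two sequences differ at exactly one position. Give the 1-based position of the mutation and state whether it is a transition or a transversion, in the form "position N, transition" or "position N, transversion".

The sequences differ only at position 1: G→A (purine→purine), a transition.

position 1, transition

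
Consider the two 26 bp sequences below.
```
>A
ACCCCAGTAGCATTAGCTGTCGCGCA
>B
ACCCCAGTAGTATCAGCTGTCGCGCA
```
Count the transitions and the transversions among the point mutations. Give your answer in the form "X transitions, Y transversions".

Mismatches (1-based):
base 11: C→T (pyrimidine→pyrimidine, transition)
base 14: T→C (pyrimidine→pyrimidine, transition)

2 transitions, 0 transversions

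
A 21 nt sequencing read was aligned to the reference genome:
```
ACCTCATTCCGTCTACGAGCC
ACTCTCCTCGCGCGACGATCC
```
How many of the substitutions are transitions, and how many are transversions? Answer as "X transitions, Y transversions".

Mismatches (1-based):
position 3: C→T (pyrimidine→pyrimidine, transition)
position 4: T→C (pyrimidine→pyrimidine, transition)
position 5: C→T (pyrimidine→pyrimidine, transition)
position 6: A→C (purine→pyrimidine, transversion)
position 7: T→C (pyrimidine→pyrimidine, transition)
position 10: C→G (pyrimidine→purine, transversion)
position 11: G→C (purine→pyrimidine, transversion)
position 12: T→G (pyrimidine→purine, transversion)
position 14: T→G (pyrimidine→purine, transversion)
position 19: G→T (purine→pyrimidine, transversion)

4 transitions, 6 transversions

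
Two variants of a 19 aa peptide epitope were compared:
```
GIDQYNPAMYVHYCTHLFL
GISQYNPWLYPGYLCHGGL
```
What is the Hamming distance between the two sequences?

9

The sequences differ at positions 3, 8, 9, 11, 12, 14, 15, 17, 18 (1-based) — 9 in total.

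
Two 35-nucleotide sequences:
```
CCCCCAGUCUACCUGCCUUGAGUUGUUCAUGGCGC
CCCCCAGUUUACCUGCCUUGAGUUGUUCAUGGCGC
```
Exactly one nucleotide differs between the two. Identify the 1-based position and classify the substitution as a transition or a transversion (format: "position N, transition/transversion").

Position 9 changes C→U. C is a pyrimidine and U is a pyrimidine, so this is a transition.

position 9, transition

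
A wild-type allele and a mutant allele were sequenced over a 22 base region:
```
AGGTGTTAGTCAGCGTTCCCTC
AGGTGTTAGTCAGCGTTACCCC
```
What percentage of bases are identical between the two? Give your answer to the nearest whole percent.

91%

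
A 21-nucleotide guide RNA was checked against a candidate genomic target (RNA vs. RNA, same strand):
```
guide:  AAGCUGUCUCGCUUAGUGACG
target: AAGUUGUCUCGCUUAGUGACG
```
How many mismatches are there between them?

The sequences differ at positions 4 (1-based) — 1 in total.

1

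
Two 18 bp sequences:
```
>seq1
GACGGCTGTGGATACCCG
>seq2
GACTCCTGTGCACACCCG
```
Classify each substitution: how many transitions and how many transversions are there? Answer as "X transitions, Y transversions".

Transitions (purine↔purine or pyrimidine↔pyrimidine): 13 T→C.
Transversions (purine↔pyrimidine): 4 G→T, 5 G→C, 11 G→C.

1 transition, 3 transversions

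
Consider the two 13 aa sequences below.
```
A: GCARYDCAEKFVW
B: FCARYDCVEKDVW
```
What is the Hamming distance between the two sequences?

Mismatches (1-based): position 1: G→F; position 8: A→V; position 11: F→D.

3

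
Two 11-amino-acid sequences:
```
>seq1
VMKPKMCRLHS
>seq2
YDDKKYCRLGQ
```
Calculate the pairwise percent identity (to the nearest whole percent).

Mismatches at positions 1, 2, 3, 4, 6, 10, 11 (1-based): 7 of 11.
Identical positions: 4/11 = 36.36% → 36%.

36%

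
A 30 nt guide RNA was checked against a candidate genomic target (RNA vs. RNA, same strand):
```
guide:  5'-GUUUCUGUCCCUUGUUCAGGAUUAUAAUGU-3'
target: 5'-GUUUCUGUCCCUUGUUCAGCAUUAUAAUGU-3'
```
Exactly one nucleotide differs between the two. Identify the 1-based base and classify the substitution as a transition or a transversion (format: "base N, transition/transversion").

base 20, transversion

The sequences differ only at base 20: G→C (purine→pyrimidine), a transversion.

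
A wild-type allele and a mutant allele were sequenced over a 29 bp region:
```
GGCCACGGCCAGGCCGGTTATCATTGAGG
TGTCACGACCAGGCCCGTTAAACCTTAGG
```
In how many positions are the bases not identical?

Comparing position by position, 9 positions differ: 1 (G/T), 3 (C/T), 8 (G/A), 16 (G/C), 21 (T/A), 22 (C/A), 23 (A/C), 24 (T/C), 26 (G/T).

9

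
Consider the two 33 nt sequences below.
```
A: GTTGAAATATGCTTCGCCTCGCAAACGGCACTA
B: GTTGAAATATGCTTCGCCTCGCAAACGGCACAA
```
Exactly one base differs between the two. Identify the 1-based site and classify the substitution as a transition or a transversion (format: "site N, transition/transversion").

site 32, transversion

The sequences differ only at site 32: T→A (pyrimidine→purine), a transversion.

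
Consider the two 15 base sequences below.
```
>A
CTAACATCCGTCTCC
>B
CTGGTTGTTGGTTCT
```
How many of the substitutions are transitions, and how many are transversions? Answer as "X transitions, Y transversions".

7 transitions, 3 transversions

Transitions (purine↔purine or pyrimidine↔pyrimidine): 3 A→G, 4 A→G, 5 C→T, 8 C→T, 9 C→T, 12 C→T, 15 C→T.
Transversions (purine↔pyrimidine): 6 A→T, 7 T→G, 11 T→G.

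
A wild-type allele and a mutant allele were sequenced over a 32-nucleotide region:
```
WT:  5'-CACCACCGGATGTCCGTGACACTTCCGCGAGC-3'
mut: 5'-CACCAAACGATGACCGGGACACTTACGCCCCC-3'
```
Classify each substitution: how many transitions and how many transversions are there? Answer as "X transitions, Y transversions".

Transitions (purine↔purine or pyrimidine↔pyrimidine): none.
Transversions (purine↔pyrimidine): 6 C→A, 7 C→A, 8 G→C, 13 T→A, 17 T→G, 25 C→A, 29 G→C, 30 A→C, 31 G→C.

0 transitions, 9 transversions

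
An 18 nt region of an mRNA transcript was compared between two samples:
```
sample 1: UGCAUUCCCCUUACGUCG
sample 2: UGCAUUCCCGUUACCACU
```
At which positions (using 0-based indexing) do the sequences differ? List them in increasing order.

Scanning 0-based: 9: C/G; 14: G/C; 15: U/A; 17: G/U.

9, 14, 15, 17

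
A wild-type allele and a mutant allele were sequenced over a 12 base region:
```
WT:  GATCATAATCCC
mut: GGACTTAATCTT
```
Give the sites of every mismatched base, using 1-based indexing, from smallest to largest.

Differences at site 2 (A→G), site 3 (T→A), site 5 (A→T), site 11 (C→T), site 12 (C→T).

2, 3, 5, 11, 12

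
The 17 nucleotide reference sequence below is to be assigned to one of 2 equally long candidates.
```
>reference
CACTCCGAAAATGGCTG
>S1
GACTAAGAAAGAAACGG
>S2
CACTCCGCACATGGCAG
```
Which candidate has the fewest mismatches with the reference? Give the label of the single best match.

Hamming distances to reference — S1: 8; S2: 3.
Smallest is S2 with 3 mismatches.

S2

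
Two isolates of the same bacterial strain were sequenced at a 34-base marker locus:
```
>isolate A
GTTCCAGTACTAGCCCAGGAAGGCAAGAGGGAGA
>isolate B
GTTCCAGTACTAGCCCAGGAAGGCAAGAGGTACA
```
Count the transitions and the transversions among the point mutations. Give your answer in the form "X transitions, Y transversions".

0 transitions, 2 transversions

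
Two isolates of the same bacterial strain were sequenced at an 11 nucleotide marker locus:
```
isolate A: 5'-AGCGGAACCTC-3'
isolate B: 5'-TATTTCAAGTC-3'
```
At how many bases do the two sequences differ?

The sequences differ at bases 1, 2, 3, 4, 5, 6, 8, 9 (1-based) — 8 in total.

8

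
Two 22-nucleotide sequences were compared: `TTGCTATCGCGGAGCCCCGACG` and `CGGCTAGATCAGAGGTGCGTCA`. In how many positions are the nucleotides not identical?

11

The sequences differ at positions 1, 2, 7, 8, 9, 11, 15, 16, 17, 20, 22 (1-based) — 11 in total.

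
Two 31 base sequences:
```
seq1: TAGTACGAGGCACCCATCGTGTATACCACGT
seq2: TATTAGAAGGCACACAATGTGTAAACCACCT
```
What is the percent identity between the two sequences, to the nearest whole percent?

74%

Mismatches at positions 3, 6, 7, 14, 17, 18, 24, 30 (1-based): 8 of 31.
Identical positions: 23/31 = 74.19% → 74%.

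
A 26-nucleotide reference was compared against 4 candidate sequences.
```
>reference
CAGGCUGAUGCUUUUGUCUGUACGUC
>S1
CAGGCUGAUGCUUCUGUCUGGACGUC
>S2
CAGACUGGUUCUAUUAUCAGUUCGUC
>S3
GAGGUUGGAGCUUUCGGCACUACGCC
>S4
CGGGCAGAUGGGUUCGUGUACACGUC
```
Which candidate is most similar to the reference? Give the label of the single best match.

S1

S1 differs at 2 bases; S2 differs at 7 bases; S3 differs at 9 bases; S4 differs at 8 bases. The closest is S1.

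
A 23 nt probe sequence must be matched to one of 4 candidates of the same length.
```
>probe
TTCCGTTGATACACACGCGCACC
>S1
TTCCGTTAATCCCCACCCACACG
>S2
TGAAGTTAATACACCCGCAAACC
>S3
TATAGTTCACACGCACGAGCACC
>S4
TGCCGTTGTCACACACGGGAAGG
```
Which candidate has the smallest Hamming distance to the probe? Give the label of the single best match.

S1

Hamming distances to probe — S1: 6; S2: 7; S3: 7; S4: 7.
Smallest is S1 with 6 mismatches.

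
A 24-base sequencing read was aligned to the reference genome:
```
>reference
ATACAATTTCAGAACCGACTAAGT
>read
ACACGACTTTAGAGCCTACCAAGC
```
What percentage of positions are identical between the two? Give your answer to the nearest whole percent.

8 positions differ (2, 5, 7, 10, 14, 17, 20, 24), so 16 of 24 match: 16/24 = 66.67%.

67%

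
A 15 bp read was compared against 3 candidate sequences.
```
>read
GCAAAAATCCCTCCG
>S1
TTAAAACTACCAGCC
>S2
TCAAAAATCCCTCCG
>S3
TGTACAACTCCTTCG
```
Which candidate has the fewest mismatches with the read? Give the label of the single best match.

Hamming distances to read — S1: 7; S2: 1; S3: 7.
Smallest is S2 with 1 mismatch.

S2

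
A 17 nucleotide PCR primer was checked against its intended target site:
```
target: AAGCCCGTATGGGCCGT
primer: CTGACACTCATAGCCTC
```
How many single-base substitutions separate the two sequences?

Comparing position by position, 11 positions differ: 1 (A/C), 2 (A/T), 4 (C/A), 6 (C/A), 7 (G/C), 9 (A/C), 10 (T/A), 11 (G/T), 12 (G/A), 16 (G/T), 17 (T/C).

11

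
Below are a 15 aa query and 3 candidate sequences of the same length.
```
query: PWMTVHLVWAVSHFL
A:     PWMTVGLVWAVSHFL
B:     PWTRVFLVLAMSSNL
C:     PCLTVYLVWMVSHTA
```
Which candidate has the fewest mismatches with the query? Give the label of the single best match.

A differs at 1 residue; B differs at 7 residues; C differs at 6 residues. The closest is A.

A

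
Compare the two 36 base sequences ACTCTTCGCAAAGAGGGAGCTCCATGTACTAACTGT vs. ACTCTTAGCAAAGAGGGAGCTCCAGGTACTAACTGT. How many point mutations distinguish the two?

2

Comparing position by position, 2 positions differ: 7 (C/A), 25 (T/G).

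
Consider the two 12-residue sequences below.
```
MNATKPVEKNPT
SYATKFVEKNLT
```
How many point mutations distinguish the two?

4

Mismatches (1-based): residue 1: M→S; residue 2: N→Y; residue 6: P→F; residue 11: P→L.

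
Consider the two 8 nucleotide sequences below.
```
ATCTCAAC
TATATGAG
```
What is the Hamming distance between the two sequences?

7

Comparing position by position, 7 sites differ: 1 (A/T), 2 (T/A), 3 (C/T), 4 (T/A), 5 (C/T), 6 (A/G), 8 (C/G).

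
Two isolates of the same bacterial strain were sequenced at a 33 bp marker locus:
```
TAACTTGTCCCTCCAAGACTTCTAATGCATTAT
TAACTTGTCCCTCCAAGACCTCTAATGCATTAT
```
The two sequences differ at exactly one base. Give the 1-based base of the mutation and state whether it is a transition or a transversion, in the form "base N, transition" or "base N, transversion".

base 20, transition

The sequences differ only at base 20: T→C (pyrimidine→pyrimidine), a transition.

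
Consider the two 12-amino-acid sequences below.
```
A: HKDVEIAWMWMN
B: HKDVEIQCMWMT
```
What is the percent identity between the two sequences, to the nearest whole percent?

Mismatches at positions 7, 8, 12 (1-based): 3 of 12.
Identical positions: 9/12 = 75% → 75%.

75%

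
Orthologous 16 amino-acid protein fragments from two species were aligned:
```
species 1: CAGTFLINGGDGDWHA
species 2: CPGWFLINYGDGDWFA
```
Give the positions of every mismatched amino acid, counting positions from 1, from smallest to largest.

2, 4, 9, 15

Scanning 1-based: 2: A/P; 4: T/W; 9: G/Y; 15: H/F.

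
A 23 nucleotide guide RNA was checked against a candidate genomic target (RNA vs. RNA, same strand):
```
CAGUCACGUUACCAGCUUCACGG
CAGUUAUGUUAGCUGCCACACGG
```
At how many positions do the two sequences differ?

Comparing position by position, 6 positions differ: 5 (C/U), 7 (C/U), 12 (C/G), 14 (A/U), 17 (U/C), 18 (U/A).

6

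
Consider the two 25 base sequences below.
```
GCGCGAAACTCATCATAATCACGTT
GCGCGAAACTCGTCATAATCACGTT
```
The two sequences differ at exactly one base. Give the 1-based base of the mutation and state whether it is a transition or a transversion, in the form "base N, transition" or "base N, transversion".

base 12, transition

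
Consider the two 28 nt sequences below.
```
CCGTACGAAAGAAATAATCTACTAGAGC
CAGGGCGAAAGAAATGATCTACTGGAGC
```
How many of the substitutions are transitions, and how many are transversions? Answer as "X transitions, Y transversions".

3 transitions, 2 transversions

Transitions (purine↔purine or pyrimidine↔pyrimidine): 5 A→G, 16 A→G, 24 A→G.
Transversions (purine↔pyrimidine): 2 C→A, 4 T→G.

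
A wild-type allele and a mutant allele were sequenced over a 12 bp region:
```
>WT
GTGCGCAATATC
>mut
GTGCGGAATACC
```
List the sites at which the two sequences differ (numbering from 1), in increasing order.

6, 11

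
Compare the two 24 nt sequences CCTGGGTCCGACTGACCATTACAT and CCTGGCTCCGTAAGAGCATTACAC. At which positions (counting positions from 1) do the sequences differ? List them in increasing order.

6, 11, 12, 13, 16, 24

Scanning 1-based: 6: G/C; 11: A/T; 12: C/A; 13: T/A; 16: C/G; 24: T/C.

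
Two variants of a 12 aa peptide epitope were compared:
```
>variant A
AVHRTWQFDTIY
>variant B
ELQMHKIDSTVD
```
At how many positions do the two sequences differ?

11

The sequences differ at positions 1, 2, 3, 4, 5, 6, 7, 8, 9, 11, 12 (1-based) — 11 in total.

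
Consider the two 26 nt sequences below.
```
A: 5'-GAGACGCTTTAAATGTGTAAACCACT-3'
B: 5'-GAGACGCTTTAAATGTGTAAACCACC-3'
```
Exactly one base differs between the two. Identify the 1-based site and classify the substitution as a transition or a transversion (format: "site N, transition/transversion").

site 26, transition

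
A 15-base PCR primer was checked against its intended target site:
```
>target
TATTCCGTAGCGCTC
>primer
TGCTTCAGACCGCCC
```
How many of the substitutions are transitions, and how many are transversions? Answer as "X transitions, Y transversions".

Mismatches (1-based):
site 2: A→G (purine→purine, transition)
site 3: T→C (pyrimidine→pyrimidine, transition)
site 5: C→T (pyrimidine→pyrimidine, transition)
site 7: G→A (purine→purine, transition)
site 8: T→G (pyrimidine→purine, transversion)
site 10: G→C (purine→pyrimidine, transversion)
site 14: T→C (pyrimidine→pyrimidine, transition)

5 transitions, 2 transversions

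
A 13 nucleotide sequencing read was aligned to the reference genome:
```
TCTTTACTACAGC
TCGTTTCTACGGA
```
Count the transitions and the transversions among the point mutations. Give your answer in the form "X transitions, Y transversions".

Transitions (purine↔purine or pyrimidine↔pyrimidine): 11 A→G.
Transversions (purine↔pyrimidine): 3 T→G, 6 A→T, 13 C→A.

1 transition, 3 transversions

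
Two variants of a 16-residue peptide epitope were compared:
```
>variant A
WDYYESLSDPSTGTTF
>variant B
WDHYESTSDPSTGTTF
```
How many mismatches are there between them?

2

The sequences differ at residues 3, 7 (1-based) — 2 in total.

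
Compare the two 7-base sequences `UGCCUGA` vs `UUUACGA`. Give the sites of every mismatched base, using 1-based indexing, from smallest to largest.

2, 3, 4, 5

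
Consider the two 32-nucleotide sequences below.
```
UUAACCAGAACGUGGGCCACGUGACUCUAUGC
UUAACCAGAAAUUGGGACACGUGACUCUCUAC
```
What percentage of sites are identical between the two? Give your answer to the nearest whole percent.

Mismatches at positions 11, 12, 17, 29, 31 (1-based): 5 of 32.
Identical positions: 27/32 = 84.38% → 84%.

84%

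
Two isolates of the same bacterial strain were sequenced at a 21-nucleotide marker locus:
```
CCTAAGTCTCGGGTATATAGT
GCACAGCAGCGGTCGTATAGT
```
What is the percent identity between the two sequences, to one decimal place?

57.1%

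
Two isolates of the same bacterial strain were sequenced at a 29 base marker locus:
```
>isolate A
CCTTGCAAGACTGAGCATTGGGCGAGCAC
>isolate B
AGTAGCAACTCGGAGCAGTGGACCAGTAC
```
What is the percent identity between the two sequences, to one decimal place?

65.5%

10 positions differ (1, 2, 4, 9, 10, 12, 18, 22, 24, 27), so 19 of 29 match: 19/29 = 65.52%.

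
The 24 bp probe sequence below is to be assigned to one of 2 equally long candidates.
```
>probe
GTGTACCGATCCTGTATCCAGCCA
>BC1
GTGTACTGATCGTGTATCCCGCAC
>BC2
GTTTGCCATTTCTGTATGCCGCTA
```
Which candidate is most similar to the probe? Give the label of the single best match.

BC1

Hamming distances to probe — BC1: 5; BC2: 8.
Smallest is BC1 with 5 mismatches.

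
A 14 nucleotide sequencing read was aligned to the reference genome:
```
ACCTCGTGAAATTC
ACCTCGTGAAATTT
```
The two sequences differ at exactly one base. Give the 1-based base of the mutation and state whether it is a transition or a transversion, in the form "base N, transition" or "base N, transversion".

base 14, transition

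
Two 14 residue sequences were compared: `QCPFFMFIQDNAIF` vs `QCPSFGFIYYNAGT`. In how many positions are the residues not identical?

The sequences differ at positions 4, 6, 9, 10, 13, 14 (1-based) — 6 in total.

6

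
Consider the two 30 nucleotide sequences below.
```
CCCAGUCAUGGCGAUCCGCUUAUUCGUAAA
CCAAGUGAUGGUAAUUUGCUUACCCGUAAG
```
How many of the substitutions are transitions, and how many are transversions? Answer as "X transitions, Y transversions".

7 transitions, 2 transversions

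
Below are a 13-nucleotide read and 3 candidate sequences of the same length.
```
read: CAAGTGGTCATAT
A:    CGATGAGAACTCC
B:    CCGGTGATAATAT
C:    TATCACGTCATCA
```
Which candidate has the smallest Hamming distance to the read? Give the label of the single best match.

A differs at 9 positions; B differs at 4 positions; C differs at 7 positions. The closest is B.

B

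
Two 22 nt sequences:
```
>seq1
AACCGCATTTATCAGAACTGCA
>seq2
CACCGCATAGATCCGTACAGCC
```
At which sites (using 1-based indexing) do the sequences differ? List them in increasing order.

1, 9, 10, 14, 16, 19, 22

Scanning 1-based: 1: A/C; 9: T/A; 10: T/G; 14: A/C; 16: A/T; 19: T/A; 22: A/C.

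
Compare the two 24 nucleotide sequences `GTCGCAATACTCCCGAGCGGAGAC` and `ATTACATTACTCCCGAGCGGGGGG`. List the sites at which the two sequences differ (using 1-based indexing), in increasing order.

1, 3, 4, 7, 21, 23, 24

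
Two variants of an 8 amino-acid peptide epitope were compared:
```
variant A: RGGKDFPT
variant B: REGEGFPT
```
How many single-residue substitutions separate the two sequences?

Mismatches (1-based): position 2: G→E; position 4: K→E; position 5: D→G.

3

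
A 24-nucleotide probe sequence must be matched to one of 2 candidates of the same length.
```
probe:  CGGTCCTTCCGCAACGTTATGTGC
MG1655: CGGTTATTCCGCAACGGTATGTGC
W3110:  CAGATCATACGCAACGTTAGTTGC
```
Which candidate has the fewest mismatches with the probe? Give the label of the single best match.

MG1655

MG1655 differs at 3 sites; W3110 differs at 7 sites. The closest is MG1655.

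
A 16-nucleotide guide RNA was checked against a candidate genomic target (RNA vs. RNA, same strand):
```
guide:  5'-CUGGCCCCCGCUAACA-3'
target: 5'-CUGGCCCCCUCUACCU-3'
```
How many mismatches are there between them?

Comparing position by position, 3 positions differ: 10 (G/U), 14 (A/C), 16 (A/U).

3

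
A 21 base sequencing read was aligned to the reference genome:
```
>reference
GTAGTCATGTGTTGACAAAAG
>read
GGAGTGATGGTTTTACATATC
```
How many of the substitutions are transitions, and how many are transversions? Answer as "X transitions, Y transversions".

Mismatches (1-based):
position 2: T→G (pyrimidine→purine, transversion)
position 6: C→G (pyrimidine→purine, transversion)
position 10: T→G (pyrimidine→purine, transversion)
position 11: G→T (purine→pyrimidine, transversion)
position 14: G→T (purine→pyrimidine, transversion)
position 18: A→T (purine→pyrimidine, transversion)
position 20: A→T (purine→pyrimidine, transversion)
position 21: G→C (purine→pyrimidine, transversion)

0 transitions, 8 transversions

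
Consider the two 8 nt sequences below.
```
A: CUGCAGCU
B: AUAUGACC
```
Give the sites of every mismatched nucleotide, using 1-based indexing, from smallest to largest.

1, 3, 4, 5, 6, 8

Differences at site 1 (C→A), site 3 (G→A), site 4 (C→U), site 5 (A→G), site 6 (G→A), site 8 (U→C).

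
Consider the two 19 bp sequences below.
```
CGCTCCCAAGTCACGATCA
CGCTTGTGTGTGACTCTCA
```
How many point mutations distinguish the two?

8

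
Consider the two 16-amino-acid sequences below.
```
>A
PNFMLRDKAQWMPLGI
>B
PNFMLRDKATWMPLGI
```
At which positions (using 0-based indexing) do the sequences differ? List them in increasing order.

Scanning 0-based: 9: Q/T.

9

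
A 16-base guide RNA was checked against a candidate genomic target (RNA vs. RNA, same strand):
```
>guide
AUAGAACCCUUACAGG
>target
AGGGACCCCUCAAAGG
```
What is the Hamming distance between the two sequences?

5

Mismatches (1-based): site 2: U→G; site 3: A→G; site 6: A→C; site 11: U→C; site 13: C→A.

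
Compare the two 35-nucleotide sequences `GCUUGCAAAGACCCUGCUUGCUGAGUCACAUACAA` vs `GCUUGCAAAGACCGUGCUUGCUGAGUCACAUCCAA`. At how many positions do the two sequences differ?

Mismatches (1-based): position 14: C→G; position 32: A→C.

2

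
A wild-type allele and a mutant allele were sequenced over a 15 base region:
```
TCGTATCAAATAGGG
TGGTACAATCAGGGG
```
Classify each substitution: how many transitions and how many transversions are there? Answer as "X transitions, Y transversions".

Mismatches (1-based):
base 2: C→G (pyrimidine→purine, transversion)
base 6: T→C (pyrimidine→pyrimidine, transition)
base 7: C→A (pyrimidine→purine, transversion)
base 9: A→T (purine→pyrimidine, transversion)
base 10: A→C (purine→pyrimidine, transversion)
base 11: T→A (pyrimidine→purine, transversion)
base 12: A→G (purine→purine, transition)

2 transitions, 5 transversions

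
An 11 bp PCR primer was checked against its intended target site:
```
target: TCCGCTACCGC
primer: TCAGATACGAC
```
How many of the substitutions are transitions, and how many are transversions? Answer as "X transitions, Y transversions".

Mismatches (1-based):
site 3: C→A (pyrimidine→purine, transversion)
site 5: C→A (pyrimidine→purine, transversion)
site 9: C→G (pyrimidine→purine, transversion)
site 10: G→A (purine→purine, transition)

1 transition, 3 transversions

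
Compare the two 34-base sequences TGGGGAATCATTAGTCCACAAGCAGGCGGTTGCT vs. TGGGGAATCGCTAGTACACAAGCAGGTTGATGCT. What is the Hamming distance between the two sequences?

6

The sequences differ at positions 10, 11, 16, 27, 28, 30 (1-based) — 6 in total.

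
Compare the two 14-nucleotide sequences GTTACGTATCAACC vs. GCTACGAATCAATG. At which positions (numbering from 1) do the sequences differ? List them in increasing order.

Differences at position 2 (T→C), position 7 (T→A), position 13 (C→T), position 14 (C→G).

2, 7, 13, 14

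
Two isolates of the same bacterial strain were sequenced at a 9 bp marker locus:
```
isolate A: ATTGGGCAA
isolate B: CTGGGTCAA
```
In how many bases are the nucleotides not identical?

Comparing position by position, 3 bases differ: 1 (A/C), 3 (T/G), 6 (G/T).

3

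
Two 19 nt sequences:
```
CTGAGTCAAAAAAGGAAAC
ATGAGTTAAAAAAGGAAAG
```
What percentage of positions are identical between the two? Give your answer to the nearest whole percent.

84%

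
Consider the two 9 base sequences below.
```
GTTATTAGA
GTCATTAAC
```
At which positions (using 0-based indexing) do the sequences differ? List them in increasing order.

Differences at position 2 (T→C), position 7 (G→A), position 8 (A→C).

2, 7, 8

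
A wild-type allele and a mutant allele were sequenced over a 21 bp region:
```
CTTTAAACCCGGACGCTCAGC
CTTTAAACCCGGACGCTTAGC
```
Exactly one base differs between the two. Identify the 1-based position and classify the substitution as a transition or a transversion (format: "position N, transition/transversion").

The sequences differ only at position 18: C→T (pyrimidine→pyrimidine), a transition.

position 18, transition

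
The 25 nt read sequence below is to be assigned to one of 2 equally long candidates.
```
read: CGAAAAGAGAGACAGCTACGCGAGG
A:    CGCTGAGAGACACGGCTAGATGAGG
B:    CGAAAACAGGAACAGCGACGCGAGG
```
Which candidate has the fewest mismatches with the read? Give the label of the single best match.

A differs at 8 positions; B differs at 4 positions. The closest is B.

B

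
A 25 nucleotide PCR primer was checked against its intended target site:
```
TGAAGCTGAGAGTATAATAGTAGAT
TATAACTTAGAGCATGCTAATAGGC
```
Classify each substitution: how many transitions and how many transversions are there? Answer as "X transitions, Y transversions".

7 transitions, 3 transversions

Mismatches (1-based):
position 2: G→A (purine→purine, transition)
position 3: A→T (purine→pyrimidine, transversion)
position 5: G→A (purine→purine, transition)
position 8: G→T (purine→pyrimidine, transversion)
position 13: T→C (pyrimidine→pyrimidine, transition)
position 16: A→G (purine→purine, transition)
position 17: A→C (purine→pyrimidine, transversion)
position 20: G→A (purine→purine, transition)
position 24: A→G (purine→purine, transition)
position 25: T→C (pyrimidine→pyrimidine, transition)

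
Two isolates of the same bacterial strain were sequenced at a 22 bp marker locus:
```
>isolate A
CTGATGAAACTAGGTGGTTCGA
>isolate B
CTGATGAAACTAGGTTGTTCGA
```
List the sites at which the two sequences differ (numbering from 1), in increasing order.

16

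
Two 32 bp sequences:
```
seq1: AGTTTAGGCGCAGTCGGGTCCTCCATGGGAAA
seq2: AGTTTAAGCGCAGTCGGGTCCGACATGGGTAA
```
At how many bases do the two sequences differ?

Comparing position by position, 4 bases differ: 7 (G/A), 22 (T/G), 23 (C/A), 30 (A/T).

4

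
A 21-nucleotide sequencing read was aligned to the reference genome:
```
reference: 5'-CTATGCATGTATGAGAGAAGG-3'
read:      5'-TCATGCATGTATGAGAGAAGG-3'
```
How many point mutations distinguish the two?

Mismatches (1-based): position 1: C→T; position 2: T→C.

2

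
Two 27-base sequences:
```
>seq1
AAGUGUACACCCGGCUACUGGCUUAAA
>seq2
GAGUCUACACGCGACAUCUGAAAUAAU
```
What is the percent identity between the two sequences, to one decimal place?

63.0%

10 positions differ (1, 5, 11, 14, 16, 17, 21, 22, 23, 27), so 17 of 27 match: 17/27 = 62.96%.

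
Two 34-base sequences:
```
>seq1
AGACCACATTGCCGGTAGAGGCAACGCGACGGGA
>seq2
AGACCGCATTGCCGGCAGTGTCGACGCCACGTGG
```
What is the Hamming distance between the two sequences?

8

Comparing position by position, 8 bases differ: 6 (A/G), 16 (T/C), 19 (A/T), 21 (G/T), 23 (A/G), 28 (G/C), 32 (G/T), 34 (A/G).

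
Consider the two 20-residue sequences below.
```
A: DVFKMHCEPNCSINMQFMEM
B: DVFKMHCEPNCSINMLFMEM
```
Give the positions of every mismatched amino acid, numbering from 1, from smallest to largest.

Scanning 1-based: 16: Q/L.

16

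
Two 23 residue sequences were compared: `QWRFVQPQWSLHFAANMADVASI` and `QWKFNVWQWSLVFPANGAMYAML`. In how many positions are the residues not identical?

11

The sequences differ at positions 3, 5, 6, 7, 12, 14, 17, 19, 20, 22, 23 (1-based) — 11 in total.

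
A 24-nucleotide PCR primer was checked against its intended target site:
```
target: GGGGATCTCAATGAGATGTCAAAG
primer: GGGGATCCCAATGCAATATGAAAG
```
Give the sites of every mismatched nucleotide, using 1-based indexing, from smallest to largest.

Differences at site 8 (T→C), site 14 (A→C), site 15 (G→A), site 18 (G→A), site 20 (C→G).

8, 14, 15, 18, 20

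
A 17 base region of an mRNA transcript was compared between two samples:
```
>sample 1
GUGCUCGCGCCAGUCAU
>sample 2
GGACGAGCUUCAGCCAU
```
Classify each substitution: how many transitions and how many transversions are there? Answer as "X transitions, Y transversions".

3 transitions, 4 transversions

Transitions (purine↔purine or pyrimidine↔pyrimidine): 3 G→A, 10 C→U, 14 U→C.
Transversions (purine↔pyrimidine): 2 U→G, 5 U→G, 6 C→A, 9 G→U.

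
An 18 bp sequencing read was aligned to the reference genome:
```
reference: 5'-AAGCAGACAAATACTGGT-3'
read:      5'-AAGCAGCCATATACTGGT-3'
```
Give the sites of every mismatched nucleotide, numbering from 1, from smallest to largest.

7, 10

Scanning 1-based: 7: A/C; 10: A/T.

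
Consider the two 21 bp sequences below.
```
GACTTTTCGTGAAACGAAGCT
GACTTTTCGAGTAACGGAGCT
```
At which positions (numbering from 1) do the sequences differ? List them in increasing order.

Differences at position 10 (T→A), position 12 (A→T), position 17 (A→G).

10, 12, 17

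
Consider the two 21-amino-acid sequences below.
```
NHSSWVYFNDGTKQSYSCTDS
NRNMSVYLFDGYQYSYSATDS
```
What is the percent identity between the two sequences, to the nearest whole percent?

Mismatches at positions 2, 3, 4, 5, 8, 9, 12, 13, 14, 18 (1-based): 10 of 21.
Identical positions: 11/21 = 52.38% → 52%.

52%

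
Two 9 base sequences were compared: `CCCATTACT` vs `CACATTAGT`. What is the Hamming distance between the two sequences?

The sequences differ at sites 2, 8 (1-based) — 2 in total.

2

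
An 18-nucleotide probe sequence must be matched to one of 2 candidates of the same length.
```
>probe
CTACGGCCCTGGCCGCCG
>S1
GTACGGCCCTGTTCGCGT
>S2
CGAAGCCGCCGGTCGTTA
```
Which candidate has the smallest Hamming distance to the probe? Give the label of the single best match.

S1

Hamming distances to probe — S1: 5; S2: 9.
Smallest is S1 with 5 mismatches.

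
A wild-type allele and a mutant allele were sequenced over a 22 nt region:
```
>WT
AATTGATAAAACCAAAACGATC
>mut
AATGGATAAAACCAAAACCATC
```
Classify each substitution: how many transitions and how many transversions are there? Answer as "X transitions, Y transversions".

Mismatches (1-based):
site 4: T→G (pyrimidine→purine, transversion)
site 19: G→C (purine→pyrimidine, transversion)

0 transitions, 2 transversions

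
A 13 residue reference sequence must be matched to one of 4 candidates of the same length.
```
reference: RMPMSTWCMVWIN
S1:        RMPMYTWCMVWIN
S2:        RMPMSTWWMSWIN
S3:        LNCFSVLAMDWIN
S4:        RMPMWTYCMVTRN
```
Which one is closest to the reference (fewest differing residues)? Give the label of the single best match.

S1 differs at 1 residue; S2 differs at 2 residues; S3 differs at 8 residues; S4 differs at 4 residues. The closest is S1.

S1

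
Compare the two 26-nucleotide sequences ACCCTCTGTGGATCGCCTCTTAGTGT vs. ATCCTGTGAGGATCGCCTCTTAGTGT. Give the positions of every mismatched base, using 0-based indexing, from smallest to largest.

1, 5, 8

Differences at position 1 (C→T), position 5 (C→G), position 8 (T→A).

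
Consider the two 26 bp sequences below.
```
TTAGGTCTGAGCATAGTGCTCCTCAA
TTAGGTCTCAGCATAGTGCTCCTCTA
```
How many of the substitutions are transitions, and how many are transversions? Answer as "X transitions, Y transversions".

Mismatches (1-based):
position 9: G→C (purine→pyrimidine, transversion)
position 25: A→T (purine→pyrimidine, transversion)

0 transitions, 2 transversions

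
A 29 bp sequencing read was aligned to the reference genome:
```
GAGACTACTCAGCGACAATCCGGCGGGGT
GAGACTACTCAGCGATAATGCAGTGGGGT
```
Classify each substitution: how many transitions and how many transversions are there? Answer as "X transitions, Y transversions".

3 transitions, 1 transversion

Transitions (purine↔purine or pyrimidine↔pyrimidine): 16 C→T, 22 G→A, 24 C→T.
Transversions (purine↔pyrimidine): 20 C→G.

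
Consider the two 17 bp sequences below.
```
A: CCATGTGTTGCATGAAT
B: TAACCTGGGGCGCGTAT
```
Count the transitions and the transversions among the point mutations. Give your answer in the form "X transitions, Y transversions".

4 transitions, 5 transversions

Mismatches (1-based):
base 1: C→T (pyrimidine→pyrimidine, transition)
base 2: C→A (pyrimidine→purine, transversion)
base 4: T→C (pyrimidine→pyrimidine, transition)
base 5: G→C (purine→pyrimidine, transversion)
base 8: T→G (pyrimidine→purine, transversion)
base 9: T→G (pyrimidine→purine, transversion)
base 12: A→G (purine→purine, transition)
base 13: T→C (pyrimidine→pyrimidine, transition)
base 15: A→T (purine→pyrimidine, transversion)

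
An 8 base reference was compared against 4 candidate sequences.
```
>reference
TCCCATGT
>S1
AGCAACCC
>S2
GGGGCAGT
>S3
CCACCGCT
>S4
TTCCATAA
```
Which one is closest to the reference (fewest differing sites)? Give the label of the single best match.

S1 differs at 6 sites; S2 differs at 6 sites; S3 differs at 5 sites; S4 differs at 3 sites. The closest is S4.

S4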